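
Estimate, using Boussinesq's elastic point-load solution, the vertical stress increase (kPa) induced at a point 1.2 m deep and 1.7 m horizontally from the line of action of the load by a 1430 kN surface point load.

Δσ_z ≈ 30.2 kPa

Boussinesq vertical stress below a point load on an elastic half-space:
Δσ_z = 3P/(2πz²) · [1 + (r/z)²]^(−5/2)
r/z = 1.7/1.2 = 1.4167; [1+(r/z)²]^(−5/2) = 0.06378.
Δσ_z = 3×1430/(2π×1.2²) × 0.06378 = 474.15 × 0.06378 = 30.24 kPa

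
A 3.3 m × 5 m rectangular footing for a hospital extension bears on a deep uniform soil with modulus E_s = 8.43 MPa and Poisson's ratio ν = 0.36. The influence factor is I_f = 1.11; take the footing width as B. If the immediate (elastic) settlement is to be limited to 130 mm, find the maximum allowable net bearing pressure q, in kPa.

E_s = 8.43 MPa = 8430 kPa.
S_e = q·B·(1−ν²)/E_s · I_f  ⇒  q = S_e·E_s / (B·(1−ν²)·I_f).
q = 0.13 × 8430 / (3.3 × 0.8704 × 1.11) = 343.7 kPa

q ≈ 344 kPa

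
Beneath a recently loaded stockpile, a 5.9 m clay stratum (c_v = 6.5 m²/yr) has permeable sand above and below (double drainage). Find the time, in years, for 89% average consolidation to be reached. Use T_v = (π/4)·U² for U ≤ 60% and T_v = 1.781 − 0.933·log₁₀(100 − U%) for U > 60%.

Drainage path length: H_d = H/2 = 2.95 m (double drainage).
U > 60%: T_v = 1.781 − 0.933·log₁₀(100 − 89) = 0.80938.
t = T_v·H_d²/c_v = 0.80938×2.95²/6.5 = 1.084 years.

t ≈ 1.08 years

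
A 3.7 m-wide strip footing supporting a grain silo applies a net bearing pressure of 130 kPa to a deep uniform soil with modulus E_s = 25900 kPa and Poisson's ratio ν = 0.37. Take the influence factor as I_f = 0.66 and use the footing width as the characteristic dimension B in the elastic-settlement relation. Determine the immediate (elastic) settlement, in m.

S_e ≈ 0.0106 m

Immediate (elastic) settlement: S_e = q·B·(1−ν²)/E_s · I_f.
S_e = 130 × 3.7 × (1 − 0.37²) / 25900 × 0.66
    = 130 × 3.7 × 0.8631 / 25900 × 0.66
    = 0.01058 m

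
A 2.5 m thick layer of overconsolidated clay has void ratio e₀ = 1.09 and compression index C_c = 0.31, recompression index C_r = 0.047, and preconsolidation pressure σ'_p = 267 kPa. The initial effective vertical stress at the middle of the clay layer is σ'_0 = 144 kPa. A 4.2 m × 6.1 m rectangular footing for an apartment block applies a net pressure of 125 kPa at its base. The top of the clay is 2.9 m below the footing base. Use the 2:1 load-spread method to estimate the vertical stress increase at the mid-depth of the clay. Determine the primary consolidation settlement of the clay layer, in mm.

S_c ≈ 5.64 mm

Mid-depth of clay below the footing base: z = 2.9 + 2.5/2 = 4.15 m.
Stress increase at mid-clay by the 2:1 spreading method:
Δσ = qBL/((B+z)(L+z)) = 125×4.2×6.1/((4.2+4.15)(6.1+4.15)) = 37.418 kPa
Final effective stress: σ'_f = 144 + 37.418 = 181.42 kPa.
σ'_f = 181.42 ≤ σ'_p = 267 kPa, so the clay remains overconsolidated and only the recompression index applies:
S_c = C_r·H/(1+e₀)·log₁₀(σ'_f/σ'_0) = 0.047×2.5/2.09×log₁₀(181.42/144)
    = 0.056221 × 0.10032 = 0.00564 m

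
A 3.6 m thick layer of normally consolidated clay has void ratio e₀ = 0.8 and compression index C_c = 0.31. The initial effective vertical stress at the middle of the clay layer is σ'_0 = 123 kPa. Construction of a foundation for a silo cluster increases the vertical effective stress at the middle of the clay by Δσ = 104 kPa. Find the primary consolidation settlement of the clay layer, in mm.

Final effective stress: σ'_f = σ'_0 + Δσ = 123 + 104 = 227 kPa.
Normally consolidated clay, so the full stress increment lies on the virgin compression line:
S_c = C_c·H/(1+e₀)·log₁₀(σ'_f/σ'_0) = 0.31×3.6/(1+0.8)×log₁₀(227/123)
    = 0.62 × 0.26612 = 0.165 m

S_c ≈ 165 mm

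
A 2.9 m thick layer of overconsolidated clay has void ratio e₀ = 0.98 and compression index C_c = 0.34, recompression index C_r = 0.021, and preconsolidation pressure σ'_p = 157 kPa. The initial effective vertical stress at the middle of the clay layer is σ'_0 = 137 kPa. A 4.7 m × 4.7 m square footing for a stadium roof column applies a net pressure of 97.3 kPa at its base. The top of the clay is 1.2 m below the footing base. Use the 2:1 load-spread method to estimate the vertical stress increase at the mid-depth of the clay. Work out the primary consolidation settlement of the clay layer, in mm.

Mid-depth of clay below the footing base: z = 1.2 + 2.9/2 = 2.65 m.
Stress increase at mid-clay by the 2:1 spreading method:
Δσ = qBL/((B+z)(L+z)) = 97.3×4.7×4.7/((4.7+2.65)(4.7+2.65)) = 39.786 kPa
Final effective stress: σ'_f = 137 + 39.786 = 176.79 kPa.
σ'_f = 176.79 > σ'_p = 157 kPa, so the stress path crosses the preconsolidation pressure — recompression up to σ'_p, then virgin compression beyond:
S_c = H/(1+e₀)·[C_r·log₁₀(σ'_p/σ'_0) + C_c·log₁₀(σ'_f/σ'_p)]
    = 2.9/1.98 × [0.021×log₁₀(157/137) + 0.34×log₁₀(176.79/157)]
    = 1.4646 × [0.0012428 + 0.01753] = 0.02749 m

S_c ≈ 27.5 mm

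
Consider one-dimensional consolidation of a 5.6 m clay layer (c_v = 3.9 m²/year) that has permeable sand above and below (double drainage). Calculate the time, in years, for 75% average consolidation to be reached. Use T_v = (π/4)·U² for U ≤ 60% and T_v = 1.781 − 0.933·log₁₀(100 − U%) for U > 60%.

Drainage path length: H_d = H/2 = 2.8 m (double drainage).
U > 60%: T_v = 1.781 − 0.933·log₁₀(100 − 75) = 0.47672.
t = T_v·H_d²/c_v = 0.47672×2.8²/3.9 = 0.9583 years.

t ≈ 0.958 years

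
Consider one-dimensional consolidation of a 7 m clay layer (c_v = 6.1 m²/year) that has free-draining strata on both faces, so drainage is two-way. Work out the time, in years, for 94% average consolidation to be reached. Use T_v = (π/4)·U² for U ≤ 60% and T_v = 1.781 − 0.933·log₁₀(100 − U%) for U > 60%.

Drainage path length: H_d = H/2 = 3.5 m (double drainage).
U > 60%: T_v = 1.781 − 0.933·log₁₀(100 − 94) = 1.055.
t = T_v·H_d²/c_v = 1.055×3.5²/6.1 = 2.119 years.

t ≈ 2.12 years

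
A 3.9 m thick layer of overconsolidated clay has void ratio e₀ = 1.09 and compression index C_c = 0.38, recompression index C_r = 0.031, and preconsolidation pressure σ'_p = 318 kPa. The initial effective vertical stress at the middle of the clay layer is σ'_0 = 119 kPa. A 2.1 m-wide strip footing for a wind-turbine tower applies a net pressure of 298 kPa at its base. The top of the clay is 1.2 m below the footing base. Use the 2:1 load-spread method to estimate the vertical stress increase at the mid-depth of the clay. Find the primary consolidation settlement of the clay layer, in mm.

Mid-depth of clay below the footing base: z = 1.2 + 3.9/2 = 3.15 m.
Stress increase at mid-clay by the 2:1 spreading method:
Δσ = qB/(B+z) = 298×2.1/(2.1+3.15) = 119.2 kPa
Final effective stress: σ'_f = 119 + 119.2 = 238.2 kPa.
σ'_f = 238.2 ≤ σ'_p = 318 kPa, so the clay remains overconsolidated and only the recompression index applies:
S_c = C_r·H/(1+e₀)·log₁₀(σ'_f/σ'_0) = 0.031×3.9/2.09×log₁₀(238.2/119)
    = 0.057846 × 0.30139 = 0.01743 m

S_c ≈ 17.4 mm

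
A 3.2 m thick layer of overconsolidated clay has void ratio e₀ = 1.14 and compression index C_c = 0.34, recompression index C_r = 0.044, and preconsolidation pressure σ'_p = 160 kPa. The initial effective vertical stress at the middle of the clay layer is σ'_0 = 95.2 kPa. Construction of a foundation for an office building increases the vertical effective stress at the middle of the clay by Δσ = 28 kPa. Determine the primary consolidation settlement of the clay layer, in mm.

Final effective stress: σ'_f = 95.2 + 28 = 123.2 kPa.
σ'_f = 123.2 ≤ σ'_p = 160 kPa, so the clay remains overconsolidated and only the recompression index applies:
S_c = C_r·H/(1+e₀)·log₁₀(σ'_f/σ'_0) = 0.044×3.2/2.14×log₁₀(123.2/95.2)
    = 0.065793 × 0.11197 = 0.007367 m

S_c ≈ 7.37 mm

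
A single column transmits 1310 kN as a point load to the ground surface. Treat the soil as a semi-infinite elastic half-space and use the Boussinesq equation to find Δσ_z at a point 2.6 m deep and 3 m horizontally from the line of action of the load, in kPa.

Boussinesq vertical stress below a point load on an elastic half-space:
Δσ_z = 3P/(2πz²) · [1 + (r/z)²]^(−5/2)
r/z = 3/2.6 = 1.1538; [1+(r/z)²]^(−5/2) = 0.1205.
Δσ_z = 3×1310/(2π×2.6²) × 0.1205 = 92.526 × 0.1205 = 11.15 kPa

Δσ_z ≈ 11.1 kPa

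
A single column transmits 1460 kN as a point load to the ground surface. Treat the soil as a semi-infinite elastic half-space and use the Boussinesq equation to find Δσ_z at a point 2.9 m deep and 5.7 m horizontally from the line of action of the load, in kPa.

Boussinesq vertical stress below a point load on an elastic half-space:
Δσ_z = 3P/(2πz²) · [1 + (r/z)²]^(−5/2)
r/z = 5.7/2.9 = 1.9655; [1+(r/z)²]^(−5/2) = 0.019173.
Δσ_z = 3×1460/(2π×2.9²) × 0.019173 = 82.889 × 0.019173 = 1.589 kPa

Δσ_z ≈ 1.59 kPa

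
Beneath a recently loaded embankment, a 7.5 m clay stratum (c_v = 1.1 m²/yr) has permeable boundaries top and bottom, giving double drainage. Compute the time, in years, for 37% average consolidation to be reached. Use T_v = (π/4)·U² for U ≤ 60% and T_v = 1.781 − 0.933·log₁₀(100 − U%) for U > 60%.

t ≈ 1.37 years

Drainage path length: H_d = H/2 = 3.75 m (double drainage).
U ≤ 60%: T_v = (π/4)·U² = (π/4)×0.37² = 0.10752.
t = T_v·H_d²/c_v = 0.10752×3.75²/1.1 = 1.375 years.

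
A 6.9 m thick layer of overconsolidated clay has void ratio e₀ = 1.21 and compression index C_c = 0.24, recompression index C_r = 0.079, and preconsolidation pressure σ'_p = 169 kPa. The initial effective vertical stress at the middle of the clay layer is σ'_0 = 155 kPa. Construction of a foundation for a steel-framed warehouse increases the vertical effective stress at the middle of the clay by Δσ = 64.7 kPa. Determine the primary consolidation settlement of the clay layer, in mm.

S_c ≈ 94.6 mm

Final effective stress: σ'_f = 155 + 64.7 = 219.7 kPa.
σ'_f = 219.7 > σ'_p = 169 kPa, so the stress path crosses the preconsolidation pressure — recompression up to σ'_p, then virgin compression beyond:
S_c = H/(1+e₀)·[C_r·log₁₀(σ'_p/σ'_0) + C_c·log₁₀(σ'_f/σ'_p)]
    = 6.9/2.21 × [0.079×log₁₀(169/155) + 0.24×log₁₀(219.7/169)]
    = 3.1222 × [0.0029668 + 0.027346] = 0.09464 m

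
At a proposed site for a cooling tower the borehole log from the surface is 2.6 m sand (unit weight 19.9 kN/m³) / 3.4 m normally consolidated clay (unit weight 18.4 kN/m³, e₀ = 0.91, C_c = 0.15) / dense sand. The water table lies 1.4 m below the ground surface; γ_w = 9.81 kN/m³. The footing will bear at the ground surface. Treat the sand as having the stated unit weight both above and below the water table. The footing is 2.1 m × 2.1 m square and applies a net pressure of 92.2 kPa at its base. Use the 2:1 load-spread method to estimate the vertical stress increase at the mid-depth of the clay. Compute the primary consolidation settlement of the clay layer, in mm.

Mid-depth of clay below the ground surface: z = 2.6 + 3.4/2 = 4.3 m.
Total vertical stress at mid-clay: σ_v = 19.9×2.6 + 18.4×1.7 = 83.02 kPa.
Pore pressure: u = 9.81×(4.3 − 1.4) = 28.449 kPa.
Initial effective stress: σ'_0 = σ_v − u = 83.02 − 28.449 = 54.571 kPa.
Stress increase at mid-clay by the 2:1 spreading method:
Δσ = qBL/((B+z)(L+z)) = 92.2×2.1×2.1/((2.1+4.3)(2.1+4.3)) = 9.9268 kPa
Final effective stress: σ'_f = σ'_0 + Δσ = 54.571 + 9.9268 = 64.498 kPa.
Normally consolidated clay, so the full stress increment lies on the virgin compression line:
S_c = C_c·H/(1+e₀)·log₁₀(σ'_f/σ'_0) = 0.15×3.4/(1+0.91)×log₁₀(64.498/54.571)
    = 0.26702 × 0.072584 = 0.01938 m

S_c ≈ 19.4 mm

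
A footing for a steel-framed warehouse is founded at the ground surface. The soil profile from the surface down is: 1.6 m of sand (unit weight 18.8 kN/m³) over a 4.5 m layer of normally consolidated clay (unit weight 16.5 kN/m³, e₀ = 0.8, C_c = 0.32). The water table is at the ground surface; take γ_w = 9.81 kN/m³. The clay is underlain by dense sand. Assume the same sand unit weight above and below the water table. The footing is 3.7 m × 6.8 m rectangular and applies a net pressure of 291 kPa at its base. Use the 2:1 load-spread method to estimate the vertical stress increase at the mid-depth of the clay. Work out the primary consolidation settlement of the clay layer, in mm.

S_c ≈ 490 mm

Mid-depth of clay below the ground surface: z = 1.6 + 4.5/2 = 3.85 m.
Total vertical stress at mid-clay: σ_v = 18.8×1.6 + 16.5×2.25 = 67.205 kPa.
Pore pressure: u = 9.81×(3.85 − 0) = 37.769 kPa.
Initial effective stress: σ'_0 = σ_v − u = 67.205 − 37.769 = 29.436 kPa.
Stress increase at mid-clay by the 2:1 spreading method:
Δσ = qBL/((B+z)(L+z)) = 291×3.7×6.8/((3.7+3.85)(6.8+3.85)) = 91.056 kPa
Final effective stress: σ'_f = σ'_0 + Δσ = 29.436 + 91.056 = 120.49 kPa.
Normally consolidated clay, so the full stress increment lies on the virgin compression line:
S_c = C_c·H/(1+e₀)·log₁₀(σ'_f/σ'_0) = 0.32×4.5/(1+0.8)×log₁₀(120.49/29.436)
    = 0.8 × 0.61207 = 0.4897 m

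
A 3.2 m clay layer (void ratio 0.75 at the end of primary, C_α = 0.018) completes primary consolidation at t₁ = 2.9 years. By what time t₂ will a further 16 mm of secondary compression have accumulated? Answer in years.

t₂ ≈ 8.88 years

S_s = C_α·H/(1+e_p)·log₁₀(t₂/t₁) ⇒ log₁₀(t₂/t₁) = S_s·(1+e_p)/(C_α·H).
log₁₀(t₂/t₁) = 0.016 × (1+0.75) / (0.018×3.2) = 0.4861
t₂ = t₁ × 10^0.4861 = 2.9 × 3.063 = 8.882 years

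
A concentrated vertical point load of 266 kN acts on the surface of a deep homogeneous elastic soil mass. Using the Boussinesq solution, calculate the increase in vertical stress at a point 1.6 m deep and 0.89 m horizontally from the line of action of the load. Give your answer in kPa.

Boussinesq vertical stress below a point load on an elastic half-space:
Δσ_z = 3P/(2πz²) · [1 + (r/z)²]^(−5/2)
r/z = 0.89/1.6 = 0.55625; [1+(r/z)²]^(−5/2) = 0.50969.
Δσ_z = 3×266/(2π×1.6²) × 0.50969 = 49.612 × 0.50969 = 25.29 kPa

Δσ_z ≈ 25.3 kPa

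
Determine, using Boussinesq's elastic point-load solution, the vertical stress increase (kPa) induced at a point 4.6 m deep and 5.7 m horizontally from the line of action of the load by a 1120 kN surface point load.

Boussinesq vertical stress below a point load on an elastic half-space:
Δσ_z = 3P/(2πz²) · [1 + (r/z)²]^(−5/2)
r/z = 5.7/4.6 = 1.2391; [1+(r/z)²]^(−5/2) = 0.097693.
Δσ_z = 3×1120/(2π×4.6²) × 0.097693 = 25.272 × 0.097693 = 2.469 kPa

Δσ_z ≈ 2.47 kPa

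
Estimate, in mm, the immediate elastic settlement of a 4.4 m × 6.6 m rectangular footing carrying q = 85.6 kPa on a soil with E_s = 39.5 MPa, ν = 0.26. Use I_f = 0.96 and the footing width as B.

S_e ≈ 8.53 mm

Immediate (elastic) settlement: S_e = q·B·(1−ν²)/E_s · I_f.
E_s = 39.5 MPa = 39500 kPa.
S_e = 85.6 × 4.4 × (1 − 0.26²) / 39500 × 0.96
    = 85.6 × 4.4 × 0.9324 / 39500 × 0.96
    = 0.008535 m = 8.535 mm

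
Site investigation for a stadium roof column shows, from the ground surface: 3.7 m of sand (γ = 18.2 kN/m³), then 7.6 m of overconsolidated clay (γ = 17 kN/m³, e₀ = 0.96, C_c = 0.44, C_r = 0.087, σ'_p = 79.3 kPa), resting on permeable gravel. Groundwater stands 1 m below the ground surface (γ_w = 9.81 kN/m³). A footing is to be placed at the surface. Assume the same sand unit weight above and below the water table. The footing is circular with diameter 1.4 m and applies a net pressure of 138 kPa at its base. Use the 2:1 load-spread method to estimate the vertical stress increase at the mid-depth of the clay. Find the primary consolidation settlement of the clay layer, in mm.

Mid-depth of clay below the ground surface: z = 3.7 + 7.6/2 = 7.5 m.
Total vertical stress at mid-clay: σ_v = 18.2×3.7 + 17×3.8 = 131.94 kPa.
Pore pressure: u = 9.81×(7.5 − 1) = 63.765 kPa.
Initial effective stress: σ'_0 = σ_v − u = 131.94 − 63.765 = 68.175 kPa.
Stress increase at mid-clay by the 2:1 spreading method:
Δσ ≈ qD²/(D+z)² = 138×1.4²/(1.4+7.5)² = 3.4147 kPa
Final effective stress: σ'_f = 68.175 + 3.4147 = 71.59 kPa.
σ'_f = 71.59 ≤ σ'_p = 79.3 kPa, so the clay remains overconsolidated and only the recompression index applies:
S_c = C_r·H/(1+e₀)·log₁₀(σ'_f/σ'_0) = 0.087×7.6/1.96×log₁₀(71.59/68.175)
    = 0.33735 × 0.021227 = 0.007161 m

S_c ≈ 7.16 mm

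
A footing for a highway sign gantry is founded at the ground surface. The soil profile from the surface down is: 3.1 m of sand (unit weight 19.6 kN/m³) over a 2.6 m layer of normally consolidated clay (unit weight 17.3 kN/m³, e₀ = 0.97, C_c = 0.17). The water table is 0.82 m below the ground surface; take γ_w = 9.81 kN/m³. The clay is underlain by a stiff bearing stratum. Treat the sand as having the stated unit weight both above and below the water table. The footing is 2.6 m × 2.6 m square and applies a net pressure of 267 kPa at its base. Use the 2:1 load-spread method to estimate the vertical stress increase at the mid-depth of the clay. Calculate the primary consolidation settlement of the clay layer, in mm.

S_c ≈ 55.4 mm

Mid-depth of clay below the ground surface: z = 3.1 + 2.6/2 = 4.4 m.
Total vertical stress at mid-clay: σ_v = 19.6×3.1 + 17.3×1.3 = 83.25 kPa.
Pore pressure: u = 9.81×(4.4 − 0.82) = 35.12 kPa.
Initial effective stress: σ'_0 = σ_v − u = 83.25 − 35.12 = 48.13 kPa.
Stress increase at mid-clay by the 2:1 spreading method:
Δσ = qBL/((B+z)(L+z)) = 267×2.6×2.6/((2.6+4.4)(2.6+4.4)) = 36.835 kPa
Final effective stress: σ'_f = σ'_0 + Δσ = 48.13 + 36.835 = 84.965 kPa.
Normally consolidated clay, so the full stress increment lies on the virgin compression line:
S_c = C_c·H/(1+e₀)·log₁₀(σ'_f/σ'_0) = 0.17×2.6/(1+0.97)×log₁₀(84.965/48.13)
    = 0.22437 × 0.24682 = 0.05538 m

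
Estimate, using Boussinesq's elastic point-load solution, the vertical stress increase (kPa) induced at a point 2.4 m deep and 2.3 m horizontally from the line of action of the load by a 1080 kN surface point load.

Δσ_z ≈ 17.6 kPa

Boussinesq vertical stress below a point load on an elastic half-space:
Δσ_z = 3P/(2πz²) · [1 + (r/z)²]^(−5/2)
r/z = 2.3/2.4 = 0.95833; [1+(r/z)²]^(−5/2) = 0.19618.
Δσ_z = 3×1080/(2π×2.4²) × 0.19618 = 89.525 × 0.19618 = 17.56 kPa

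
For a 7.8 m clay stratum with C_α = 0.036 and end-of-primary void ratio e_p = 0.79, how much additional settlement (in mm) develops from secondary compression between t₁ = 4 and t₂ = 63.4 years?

Secondary compression: S_s = C_α·H/(1+e_p)·log₁₀(t₂/t₁)
S_s = 0.036×7.8/(1+0.79)×log₁₀(63.4/4)
    = 0.1569 × 1.2 = 0.1883 m

S_s ≈ 188 mm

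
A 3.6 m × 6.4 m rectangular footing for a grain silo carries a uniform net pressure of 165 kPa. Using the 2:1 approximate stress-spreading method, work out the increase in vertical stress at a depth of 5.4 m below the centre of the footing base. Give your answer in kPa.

By the 2:1 method the load spreads at 1 horizontal : 2 vertical, so at depth z the loaded area has grown by z in each plan dimension:
Δσ = qBL/((B+z)(L+z)) = 165×3.6×6.4/((3.6+5.4)(6.4+5.4)) = 35.797 kPa

Δσ_z ≈ 35.8 kPa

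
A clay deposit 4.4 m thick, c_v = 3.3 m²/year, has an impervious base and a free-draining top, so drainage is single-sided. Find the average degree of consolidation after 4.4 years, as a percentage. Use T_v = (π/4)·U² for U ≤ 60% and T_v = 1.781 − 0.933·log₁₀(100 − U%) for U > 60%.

U ≈ 87.3 %

Drainage path length: H_d = H = 4.4 m (single drainage).
T_v = c_v·t/H_d² = 3.3×4.4/4.4² = 0.75.
T_v = 0.75 corresponds to the U > 60% branch:
U = 1 − 10^((1.781 − T_v)/0.933)/100 = 0.8726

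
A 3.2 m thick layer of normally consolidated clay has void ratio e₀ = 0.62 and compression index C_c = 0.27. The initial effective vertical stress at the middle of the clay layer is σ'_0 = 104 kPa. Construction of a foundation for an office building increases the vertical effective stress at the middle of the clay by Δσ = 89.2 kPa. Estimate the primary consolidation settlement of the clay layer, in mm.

Final effective stress: σ'_f = σ'_0 + Δσ = 104 + 89.2 = 193.2 kPa.
Normally consolidated clay, so the full stress increment lies on the virgin compression line:
S_c = C_c·H/(1+e₀)·log₁₀(σ'_f/σ'_0) = 0.27×3.2/(1+0.62)×log₁₀(193.2/104)
    = 0.53333 × 0.26897 = 0.1434 m

S_c ≈ 143 mm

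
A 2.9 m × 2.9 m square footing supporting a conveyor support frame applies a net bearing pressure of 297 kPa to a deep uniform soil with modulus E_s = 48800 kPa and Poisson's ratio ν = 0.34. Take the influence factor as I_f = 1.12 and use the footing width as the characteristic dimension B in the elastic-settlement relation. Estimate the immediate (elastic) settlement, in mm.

S_e ≈ 17.5 mm

Immediate (elastic) settlement: S_e = q·B·(1−ν²)/E_s · I_f.
S_e = 297 × 2.9 × (1 − 0.34²) / 48800 × 1.12
    = 297 × 2.9 × 0.8844 / 48800 × 1.12
    = 0.01748 m = 17.48 mm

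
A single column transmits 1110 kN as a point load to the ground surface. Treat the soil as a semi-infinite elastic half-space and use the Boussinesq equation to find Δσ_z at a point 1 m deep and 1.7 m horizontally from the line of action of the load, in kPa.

Δσ_z ≈ 17.8 kPa

Boussinesq vertical stress below a point load on an elastic half-space:
Δσ_z = 3P/(2πz²) · [1 + (r/z)²]^(−5/2)
r/z = 1.7/1 = 1.7; [1+(r/z)²]^(−5/2) = 0.033506.
Δσ_z = 3×1110/(2π×1²) × 0.033506 = 529.99 × 0.033506 = 17.76 kPa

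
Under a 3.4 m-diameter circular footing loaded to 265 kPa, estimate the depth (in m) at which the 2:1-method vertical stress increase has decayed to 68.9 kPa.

2:1 spreading — at depth z the loaded area has grown by z in each plan dimension:
qD²/(D+z)² = Δσ_z ⇒ z = D(√(q/Δσ_z) − 1) = 3.4×(√(265/68.9) − 1) = 3.268 m

z ≈ 3.27 m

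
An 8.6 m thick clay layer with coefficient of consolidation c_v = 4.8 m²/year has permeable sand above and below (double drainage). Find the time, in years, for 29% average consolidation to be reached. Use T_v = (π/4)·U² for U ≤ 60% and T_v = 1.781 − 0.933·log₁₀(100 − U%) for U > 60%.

Drainage path length: H_d = H/2 = 4.3 m (double drainage).
U ≤ 60%: T_v = (π/4)·U² = (π/4)×0.29² = 0.066052.
t = T_v·H_d²/c_v = 0.066052×4.3²/4.8 = 0.2544 years.

t ≈ 0.254 years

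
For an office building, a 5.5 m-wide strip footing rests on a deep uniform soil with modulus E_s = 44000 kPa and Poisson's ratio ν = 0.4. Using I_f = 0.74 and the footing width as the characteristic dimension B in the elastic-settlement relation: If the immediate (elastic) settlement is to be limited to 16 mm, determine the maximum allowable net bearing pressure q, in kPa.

q ≈ 206 kPa

S_e = q·B·(1−ν²)/E_s · I_f  ⇒  q = S_e·E_s / (B·(1−ν²)·I_f).
q = 0.016 × 44000 / (5.5 × 0.84 × 0.74) = 205.9 kPa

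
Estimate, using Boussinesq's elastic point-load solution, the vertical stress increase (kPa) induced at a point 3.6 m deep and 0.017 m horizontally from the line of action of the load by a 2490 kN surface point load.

Δσ_z ≈ 91.7 kPa

Boussinesq vertical stress below a point load on an elastic half-space:
Δσ_z = 3P/(2πz²) · [1 + (r/z)²]^(−5/2)
r/z = 0.017/3.6 = 0.0047222; [1+(r/z)²]^(−5/2) = 0.99994.
Δσ_z = 3×2490/(2π×3.6²) × 0.99994 = 91.735 × 0.99994 = 91.73 kPa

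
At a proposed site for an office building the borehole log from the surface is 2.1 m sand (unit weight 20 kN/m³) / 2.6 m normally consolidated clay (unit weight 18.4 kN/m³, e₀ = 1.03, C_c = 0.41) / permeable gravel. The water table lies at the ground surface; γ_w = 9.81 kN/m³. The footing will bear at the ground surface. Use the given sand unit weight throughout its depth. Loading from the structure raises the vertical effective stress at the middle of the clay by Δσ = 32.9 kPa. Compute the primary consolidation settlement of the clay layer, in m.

S_c ≈ 0.159 m

Mid-depth of clay below the ground surface: z = 2.1 + 2.6/2 = 3.4 m.
Total vertical stress at mid-clay: σ_v = 20×2.1 + 18.4×1.3 = 65.92 kPa.
Pore pressure: u = 9.81×(3.4 − 0) = 33.354 kPa.
Initial effective stress: σ'_0 = σ_v − u = 65.92 − 33.354 = 32.566 kPa.
Final effective stress: σ'_f = σ'_0 + Δσ = 32.566 + 32.9 = 65.466 kPa.
Normally consolidated clay, so the full stress increment lies on the virgin compression line:
S_c = C_c·H/(1+e₀)·log₁₀(σ'_f/σ'_0) = 0.41×2.6/(1+1.03)×log₁₀(65.466/32.566)
    = 0.52512 × 0.30325 = 0.1592 m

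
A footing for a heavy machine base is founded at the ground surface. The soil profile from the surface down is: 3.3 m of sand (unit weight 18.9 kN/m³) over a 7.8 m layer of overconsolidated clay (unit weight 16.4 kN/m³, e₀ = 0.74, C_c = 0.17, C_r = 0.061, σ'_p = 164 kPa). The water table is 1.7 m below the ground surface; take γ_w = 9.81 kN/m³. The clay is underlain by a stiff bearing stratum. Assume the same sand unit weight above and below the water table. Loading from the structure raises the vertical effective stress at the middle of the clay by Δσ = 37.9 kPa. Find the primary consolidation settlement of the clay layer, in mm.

Mid-depth of clay below the ground surface: z = 3.3 + 7.8/2 = 7.2 m.
Total vertical stress at mid-clay: σ_v = 18.9×3.3 + 16.4×3.9 = 126.33 kPa.
Pore pressure: u = 9.81×(7.2 − 1.7) = 53.955 kPa.
Initial effective stress: σ'_0 = σ_v − u = 126.33 − 53.955 = 72.375 kPa.
Final effective stress: σ'_f = 72.375 + 37.9 = 110.28 kPa.
σ'_f = 110.28 ≤ σ'_p = 164 kPa, so the clay remains overconsolidated and only the recompression index applies:
S_c = C_r·H/(1+e₀)·log₁₀(σ'_f/σ'_0) = 0.061×7.8/1.74×log₁₀(110.28/72.375)
    = 0.27345 × 0.18291 = 0.05002 m

S_c ≈ 50 mm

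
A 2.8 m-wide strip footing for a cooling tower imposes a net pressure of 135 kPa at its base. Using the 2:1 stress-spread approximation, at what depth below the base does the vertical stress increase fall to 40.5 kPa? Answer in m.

2:1 spreading — at depth z the loaded area has grown by z in each plan dimension:
qB/(B+z) = Δσ_z ⇒ z = qB/Δσ_z − B = 135×2.8/40.5 − 2.8 = 6.533 m

z ≈ 6.53 m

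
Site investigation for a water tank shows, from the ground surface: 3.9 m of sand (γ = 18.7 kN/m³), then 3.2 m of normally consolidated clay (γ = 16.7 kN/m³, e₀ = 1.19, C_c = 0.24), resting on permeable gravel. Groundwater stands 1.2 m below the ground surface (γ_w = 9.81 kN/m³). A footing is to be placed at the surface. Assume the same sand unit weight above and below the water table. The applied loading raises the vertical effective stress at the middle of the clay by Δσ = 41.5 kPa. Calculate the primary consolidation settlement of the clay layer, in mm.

S_c ≈ 82.8 mm

Mid-depth of clay below the ground surface: z = 3.9 + 3.2/2 = 5.5 m.
Total vertical stress at mid-clay: σ_v = 18.7×3.9 + 16.7×1.6 = 99.65 kPa.
Pore pressure: u = 9.81×(5.5 − 1.2) = 42.183 kPa.
Initial effective stress: σ'_0 = σ_v − u = 99.65 − 42.183 = 57.467 kPa.
Final effective stress: σ'_f = σ'_0 + Δσ = 57.467 + 41.5 = 98.967 kPa.
Normally consolidated clay, so the full stress increment lies on the virgin compression line:
S_c = C_c·H/(1+e₀)·log₁₀(σ'_f/σ'_0) = 0.24×3.2/(1+1.19)×log₁₀(98.967/57.467)
    = 0.35068 × 0.23607 = 0.08279 m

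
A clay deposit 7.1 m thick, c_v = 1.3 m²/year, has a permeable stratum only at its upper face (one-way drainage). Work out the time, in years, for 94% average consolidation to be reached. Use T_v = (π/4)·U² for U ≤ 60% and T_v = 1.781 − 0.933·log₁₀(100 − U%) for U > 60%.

Drainage path length: H_d = H = 7.1 m (single drainage).
U > 60%: T_v = 1.781 − 0.933·log₁₀(100 − 94) = 1.055.
t = T_v·H_d²/c_v = 1.055×7.1²/1.3 = 40.91 years.

t ≈ 40.9 years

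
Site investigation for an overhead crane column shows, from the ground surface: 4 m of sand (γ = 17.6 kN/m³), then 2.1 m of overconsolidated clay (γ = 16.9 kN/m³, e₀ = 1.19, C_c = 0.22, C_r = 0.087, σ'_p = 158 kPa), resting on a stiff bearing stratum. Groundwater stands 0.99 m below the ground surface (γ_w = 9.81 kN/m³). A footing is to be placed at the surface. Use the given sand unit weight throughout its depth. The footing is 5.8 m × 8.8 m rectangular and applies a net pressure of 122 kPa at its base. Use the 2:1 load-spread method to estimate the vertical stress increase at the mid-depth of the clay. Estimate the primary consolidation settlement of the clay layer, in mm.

Mid-depth of clay below the ground surface: z = 4 + 2.1/2 = 5.05 m.
Total vertical stress at mid-clay: σ_v = 17.6×4 + 16.9×1.05 = 88.145 kPa.
Pore pressure: u = 9.81×(5.05 − 0.99) = 39.829 kPa.
Initial effective stress: σ'_0 = σ_v − u = 88.145 − 39.829 = 48.316 kPa.
Stress increase at mid-clay by the 2:1 spreading method:
Δσ = qBL/((B+z)(L+z)) = 122×5.8×8.8/((5.8+5.05)(8.8+5.05)) = 41.437 kPa
Final effective stress: σ'_f = 48.316 + 41.437 = 89.753 kPa.
σ'_f = 89.753 ≤ σ'_p = 158 kPa, so the clay remains overconsolidated and only the recompression index applies:
S_c = C_r·H/(1+e₀)·log₁₀(σ'_f/σ'_0) = 0.087×2.1/2.19×log₁₀(89.753/48.316)
    = 0.083424 × 0.26896 = 0.02244 m

S_c ≈ 22.4 mm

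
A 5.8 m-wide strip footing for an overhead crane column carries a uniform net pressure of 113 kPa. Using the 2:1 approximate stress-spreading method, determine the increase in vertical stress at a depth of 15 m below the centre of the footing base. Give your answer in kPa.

Δσ_z ≈ 31.5 kPa

By the 2:1 method the load spreads at 1 horizontal : 2 vertical, so at depth z the loaded area has grown by z in each plan dimension:
Δσ = qB/(B+z) = 113×5.8/(5.8+15) = 31.51 kPa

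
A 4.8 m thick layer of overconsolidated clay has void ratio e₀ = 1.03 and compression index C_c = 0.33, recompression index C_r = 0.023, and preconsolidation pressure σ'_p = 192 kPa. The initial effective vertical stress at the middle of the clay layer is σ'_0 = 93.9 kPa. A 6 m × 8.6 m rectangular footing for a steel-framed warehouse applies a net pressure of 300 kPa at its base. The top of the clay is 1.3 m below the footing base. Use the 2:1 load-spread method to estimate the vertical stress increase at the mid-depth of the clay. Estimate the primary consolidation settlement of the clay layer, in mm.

Mid-depth of clay below the footing base: z = 1.3 + 4.8/2 = 3.7 m.
Stress increase at mid-clay by the 2:1 spreading method:
Δσ = qBL/((B+z)(L+z)) = 300×6×8.6/((6+3.7)(8.6+3.7)) = 129.75 kPa
Final effective stress: σ'_f = 93.9 + 129.75 = 223.65 kPa.
σ'_f = 223.65 > σ'_p = 192 kPa, so the stress path crosses the preconsolidation pressure — recompression up to σ'_p, then virgin compression beyond:
S_c = H/(1+e₀)·[C_r·log₁₀(σ'_p/σ'_0) + C_c·log₁₀(σ'_f/σ'_p)]
    = 4.8/2.03 × [0.023×log₁₀(192/93.9) + 0.33×log₁₀(223.65/192)]
    = 2.3645 × [0.0071446 + 0.021868] = 0.0686 m

S_c ≈ 68.6 mm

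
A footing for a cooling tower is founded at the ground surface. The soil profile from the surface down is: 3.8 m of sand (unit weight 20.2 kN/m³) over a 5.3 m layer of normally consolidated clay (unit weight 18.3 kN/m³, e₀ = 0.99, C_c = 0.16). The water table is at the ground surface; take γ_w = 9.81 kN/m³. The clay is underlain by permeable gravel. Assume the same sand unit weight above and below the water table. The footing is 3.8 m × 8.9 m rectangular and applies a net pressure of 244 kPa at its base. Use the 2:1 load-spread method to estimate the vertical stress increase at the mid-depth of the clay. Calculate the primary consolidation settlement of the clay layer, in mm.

Mid-depth of clay below the ground surface: z = 3.8 + 5.3/2 = 6.45 m.
Total vertical stress at mid-clay: σ_v = 20.2×3.8 + 18.3×2.65 = 125.25 kPa.
Pore pressure: u = 9.81×(6.45 − 0) = 63.275 kPa.
Initial effective stress: σ'_0 = σ_v − u = 125.25 − 63.275 = 61.975 kPa.
Stress increase at mid-clay by the 2:1 spreading method:
Δσ = qBL/((B+z)(L+z)) = 244×3.8×8.9/((3.8+6.45)(8.9+6.45)) = 52.448 kPa
Final effective stress: σ'_f = σ'_0 + Δσ = 61.975 + 52.448 = 114.42 kPa.
Normally consolidated clay, so the full stress increment lies on the virgin compression line:
S_c = C_c·H/(1+e₀)·log₁₀(σ'_f/σ'_0) = 0.16×5.3/(1+0.99)×log₁₀(114.42/61.975)
    = 0.42613 × 0.26629 = 0.1135 m

S_c ≈ 113 mm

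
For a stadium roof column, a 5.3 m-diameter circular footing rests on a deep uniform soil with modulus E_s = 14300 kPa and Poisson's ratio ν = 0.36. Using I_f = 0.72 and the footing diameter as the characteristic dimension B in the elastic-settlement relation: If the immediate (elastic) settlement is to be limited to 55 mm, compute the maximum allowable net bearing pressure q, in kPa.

q ≈ 237 kPa

S_e = q·B·(1−ν²)/E_s · I_f  ⇒  q = S_e·E_s / (B·(1−ν²)·I_f).
q = 0.055 × 14300 / (5.3 × 0.8704 × 0.72) = 236.8 kPa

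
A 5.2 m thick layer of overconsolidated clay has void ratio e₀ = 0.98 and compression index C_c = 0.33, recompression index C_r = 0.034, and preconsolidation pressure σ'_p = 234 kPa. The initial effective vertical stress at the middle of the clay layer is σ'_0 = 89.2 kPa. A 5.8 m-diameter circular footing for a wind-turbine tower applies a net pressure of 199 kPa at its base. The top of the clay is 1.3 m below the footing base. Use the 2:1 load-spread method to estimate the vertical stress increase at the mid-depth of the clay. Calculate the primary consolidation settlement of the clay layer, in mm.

Mid-depth of clay below the footing base: z = 1.3 + 5.2/2 = 3.9 m.
Stress increase at mid-clay by the 2:1 spreading method:
Δσ ≈ qD²/(D+z)² = 199×5.8²/(5.8+3.9)² = 71.148 kPa
Final effective stress: σ'_f = 89.2 + 71.148 = 160.35 kPa.
σ'_f = 160.35 ≤ σ'_p = 234 kPa, so the clay remains overconsolidated and only the recompression index applies:
S_c = C_r·H/(1+e₀)·log₁₀(σ'_f/σ'_0) = 0.034×5.2/1.98×log₁₀(160.35/89.2)
    = 0.089294 × 0.2547 = 0.02274 m

S_c ≈ 22.7 mm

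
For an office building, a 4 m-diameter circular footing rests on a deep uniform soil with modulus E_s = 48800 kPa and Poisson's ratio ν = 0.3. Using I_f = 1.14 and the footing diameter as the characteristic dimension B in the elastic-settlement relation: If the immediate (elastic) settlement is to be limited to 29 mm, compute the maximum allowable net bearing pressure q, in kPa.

S_e = q·B·(1−ν²)/E_s · I_f  ⇒  q = S_e·E_s / (B·(1−ν²)·I_f).
q = 0.029 × 48800 / (4 × 0.91 × 1.14) = 341 kPa

q ≈ 341 kPa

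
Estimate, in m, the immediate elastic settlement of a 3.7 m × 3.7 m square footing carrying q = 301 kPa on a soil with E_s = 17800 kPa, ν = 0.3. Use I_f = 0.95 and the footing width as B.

S_e ≈ 0.0541 m

Immediate (elastic) settlement: S_e = q·B·(1−ν²)/E_s · I_f.
S_e = 301 × 3.7 × (1 − 0.3²) / 17800 × 0.95
    = 301 × 3.7 × 0.91 / 17800 × 0.95
    = 0.05409 m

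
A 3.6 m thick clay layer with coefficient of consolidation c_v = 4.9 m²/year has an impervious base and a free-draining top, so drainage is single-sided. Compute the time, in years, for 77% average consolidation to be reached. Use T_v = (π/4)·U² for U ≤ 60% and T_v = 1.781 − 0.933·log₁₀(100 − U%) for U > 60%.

t ≈ 1.35 years

Drainage path length: H_d = H = 3.6 m (single drainage).
U > 60%: T_v = 1.781 − 0.933·log₁₀(100 − 77) = 0.51051.
t = T_v·H_d²/c_v = 0.51051×3.6²/4.9 = 1.35 years.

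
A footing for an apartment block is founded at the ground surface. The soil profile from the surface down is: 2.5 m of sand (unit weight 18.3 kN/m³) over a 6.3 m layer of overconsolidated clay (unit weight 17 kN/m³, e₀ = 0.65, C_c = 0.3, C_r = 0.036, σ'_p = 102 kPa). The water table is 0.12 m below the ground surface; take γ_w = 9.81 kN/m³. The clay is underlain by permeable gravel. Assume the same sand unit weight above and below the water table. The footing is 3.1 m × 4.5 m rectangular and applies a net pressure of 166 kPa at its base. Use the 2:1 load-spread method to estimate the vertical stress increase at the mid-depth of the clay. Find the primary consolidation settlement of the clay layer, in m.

Mid-depth of clay below the ground surface: z = 2.5 + 6.3/2 = 5.65 m.
Total vertical stress at mid-clay: σ_v = 18.3×2.5 + 17×3.15 = 99.3 kPa.
Pore pressure: u = 9.81×(5.65 − 0.12) = 54.249 kPa.
Initial effective stress: σ'_0 = σ_v − u = 99.3 − 54.249 = 45.051 kPa.
Stress increase at mid-clay by the 2:1 spreading method:
Δσ = qBL/((B+z)(L+z)) = 166×3.1×4.5/((3.1+5.65)(4.5+5.65)) = 26.074 kPa
Final effective stress: σ'_f = 45.051 + 26.074 = 71.125 kPa.
σ'_f = 71.125 ≤ σ'_p = 102 kPa, so the clay remains overconsolidated and only the recompression index applies:
S_c = C_r·H/(1+e₀)·log₁₀(σ'_f/σ'_0) = 0.036×6.3/1.65×log₁₀(71.125/45.051)
    = 0.13746 × 0.19832 = 0.02726 m

S_c ≈ 0.0273 m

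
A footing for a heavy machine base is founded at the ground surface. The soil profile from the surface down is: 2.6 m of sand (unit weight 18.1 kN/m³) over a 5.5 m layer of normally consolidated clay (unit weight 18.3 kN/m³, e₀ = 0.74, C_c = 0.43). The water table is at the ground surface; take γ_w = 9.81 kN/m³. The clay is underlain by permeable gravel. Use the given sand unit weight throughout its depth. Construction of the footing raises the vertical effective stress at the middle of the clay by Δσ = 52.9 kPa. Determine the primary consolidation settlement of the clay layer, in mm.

Mid-depth of clay below the ground surface: z = 2.6 + 5.5/2 = 5.35 m.
Total vertical stress at mid-clay: σ_v = 18.1×2.6 + 18.3×2.75 = 97.385 kPa.
Pore pressure: u = 9.81×(5.35 − 0) = 52.483 kPa.
Initial effective stress: σ'_0 = σ_v − u = 97.385 − 52.483 = 44.902 kPa.
Final effective stress: σ'_f = σ'_0 + Δσ = 44.902 + 52.9 = 97.802 kPa.
Normally consolidated clay, so the full stress increment lies on the virgin compression line:
S_c = C_c·H/(1+e₀)·log₁₀(σ'_f/σ'_0) = 0.43×5.5/(1+0.74)×log₁₀(97.802/44.902)
    = 1.3592 × 0.33808 = 0.4595 m

S_c ≈ 460 mm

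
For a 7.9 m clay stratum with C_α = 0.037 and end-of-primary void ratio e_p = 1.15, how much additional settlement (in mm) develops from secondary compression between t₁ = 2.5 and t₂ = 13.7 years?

Secondary compression: S_s = C_α·H/(1+e_p)·log₁₀(t₂/t₁)
S_s = 0.037×7.9/(1+1.15)×log₁₀(13.7/2.5)
    = 0.136 × 0.7388 = 0.1004 m

S_s ≈ 100 mm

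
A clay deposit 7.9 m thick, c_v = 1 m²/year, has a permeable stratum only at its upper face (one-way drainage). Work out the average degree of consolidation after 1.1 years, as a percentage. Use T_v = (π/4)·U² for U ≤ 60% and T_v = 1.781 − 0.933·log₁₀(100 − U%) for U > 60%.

Drainage path length: H_d = H = 7.9 m (single drainage).
T_v = c_v·t/H_d² = 1×1.1/7.9² = 0.017625.
T_v = 0.017625 corresponds to the U ≤ 60% branch:
U = √(4T_v/π) = 0.1498

U ≈ 15 %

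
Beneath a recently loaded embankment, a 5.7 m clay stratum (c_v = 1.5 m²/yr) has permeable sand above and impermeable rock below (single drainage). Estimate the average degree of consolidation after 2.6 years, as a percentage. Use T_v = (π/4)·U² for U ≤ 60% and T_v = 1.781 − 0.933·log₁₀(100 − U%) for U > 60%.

U ≈ 39.1 %

Drainage path length: H_d = H = 5.7 m (single drainage).
T_v = c_v·t/H_d² = 1.5×2.6/5.7² = 0.12004.
T_v = 0.12004 corresponds to the U ≤ 60% branch:
U = √(4T_v/π) = 0.3909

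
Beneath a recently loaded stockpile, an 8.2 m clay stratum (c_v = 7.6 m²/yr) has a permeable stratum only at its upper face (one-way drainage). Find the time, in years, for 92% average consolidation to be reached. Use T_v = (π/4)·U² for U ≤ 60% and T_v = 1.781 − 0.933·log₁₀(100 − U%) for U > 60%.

t ≈ 8.3 years

Drainage path length: H_d = H = 8.2 m (single drainage).
U > 60%: T_v = 1.781 − 0.933·log₁₀(100 − 92) = 0.93842.
t = T_v·H_d²/c_v = 0.93842×8.2²/7.6 = 8.303 years.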